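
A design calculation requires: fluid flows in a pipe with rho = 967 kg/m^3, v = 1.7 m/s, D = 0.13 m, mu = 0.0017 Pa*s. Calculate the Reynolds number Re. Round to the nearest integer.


Re = rho * v * D / mu
Re = 967 * 1.7 * 0.13 / 0.0017
Re = 213.707 / 0.0017
Re = 125710


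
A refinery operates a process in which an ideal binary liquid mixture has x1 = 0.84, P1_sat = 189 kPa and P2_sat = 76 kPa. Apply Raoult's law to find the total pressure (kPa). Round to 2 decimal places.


P = x1*P1_sat + x2*P2_sat
x2 = 1 - x1 = 1 - 0.84 = 0.16
P = 0.84*189 + 0.16*76
P = 158.76 + 12.16
P = 170.92 kPa


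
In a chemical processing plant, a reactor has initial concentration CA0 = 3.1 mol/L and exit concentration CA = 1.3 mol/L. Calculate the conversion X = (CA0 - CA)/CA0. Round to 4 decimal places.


X = (CA0 - CA) / CA0
X = (3.1 - 1.3) / 3.1
X = 1.8 / 3.1
X = 0.5806


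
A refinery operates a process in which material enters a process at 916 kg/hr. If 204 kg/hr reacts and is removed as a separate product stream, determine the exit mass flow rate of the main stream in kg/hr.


Steady-state mass balance on the main outlet: F_out = F_in - F_removed
F_out = 916 - 204
F_out = 712 kg/hr


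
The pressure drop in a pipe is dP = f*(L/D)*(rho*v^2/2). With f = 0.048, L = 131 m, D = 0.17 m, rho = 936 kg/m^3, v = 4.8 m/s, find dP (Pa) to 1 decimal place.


dP = f * (L/D) * (rho*v^2/2)
dP = 0.048 * (131/0.17) * (936*4.8^2/2)
L/D = 770.58823529
rho*v^2/2 = 936*23.04/2 = 10782.72
dP = 0.048 * 770.58823529 * 10782.72
dP = 398833.8 Pa


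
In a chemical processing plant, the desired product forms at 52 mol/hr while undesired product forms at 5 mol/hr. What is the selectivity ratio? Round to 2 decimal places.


S = desired product rate / undesired product rate
S = 52 / 5
S = 10.40


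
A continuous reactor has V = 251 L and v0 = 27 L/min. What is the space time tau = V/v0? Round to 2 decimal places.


tau = V / v0
tau = 251 / 27
tau = 9.30 min


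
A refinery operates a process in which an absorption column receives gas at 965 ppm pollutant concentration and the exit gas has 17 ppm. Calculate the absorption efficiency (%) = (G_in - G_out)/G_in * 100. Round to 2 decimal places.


Efficiency = (G_in - G_out) / G_in * 100%
Efficiency = (965 - 17) / 965 * 100
Efficiency = 948 / 965 * 100
Efficiency = 98.24%


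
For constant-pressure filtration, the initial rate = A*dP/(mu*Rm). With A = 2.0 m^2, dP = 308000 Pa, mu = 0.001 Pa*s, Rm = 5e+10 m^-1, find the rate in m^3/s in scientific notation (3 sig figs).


rate = A * dP / (mu * Rm)
rate = 2.0 * 308000 / (0.001 * 5e+10)
rate = 616000.0 / 5.000e+07
rate = 1.23e-02 m^3/s


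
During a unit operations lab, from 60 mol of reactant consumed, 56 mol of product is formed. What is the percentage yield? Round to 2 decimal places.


Yield = (moles product / moles consumed) * 100%
Yield = (56 / 60) * 100
Yield = 0.9333 * 100
Yield = 93.33%


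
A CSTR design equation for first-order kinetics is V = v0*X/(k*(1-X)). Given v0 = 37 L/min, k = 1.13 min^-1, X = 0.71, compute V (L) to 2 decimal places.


V = v0 * X / (k * (1 - X))
V = 37 * 0.71 / (1.13 * (1 - 0.71))
V = 26.27 / (1.13 * 0.29)
V = 26.27 / 0.3277
V = 80.16 L


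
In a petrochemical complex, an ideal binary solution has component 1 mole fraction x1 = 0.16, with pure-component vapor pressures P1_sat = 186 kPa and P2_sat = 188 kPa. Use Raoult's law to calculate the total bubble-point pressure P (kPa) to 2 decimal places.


P = x1*P1_sat + x2*P2_sat
x2 = 1 - x1 = 1 - 0.16 = 0.84
P = 0.16*186 + 0.84*188
P = 29.76 + 157.92
P = 187.68 kPa


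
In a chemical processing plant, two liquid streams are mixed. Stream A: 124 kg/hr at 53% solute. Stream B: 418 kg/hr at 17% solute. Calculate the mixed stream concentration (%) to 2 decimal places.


Mass balance on solute: F1*x1 + F2*x2 = F3*x3
F3 = F1 + F2 = 124 + 418 = 542 kg/hr
x3 = (F1*x1 + F2*x2)/F3
x3 = (124*0.53 + 418*0.17) / 542
x3 = 25.24%


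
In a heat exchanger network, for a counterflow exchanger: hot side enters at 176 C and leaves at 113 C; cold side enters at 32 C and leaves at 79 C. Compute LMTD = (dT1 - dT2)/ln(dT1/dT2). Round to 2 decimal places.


dT1 = Th_in - Tc_out = 176 - 79 = 97
dT2 = Th_out - Tc_in = 113 - 32 = 81
LMTD = (dT1 - dT2) / ln(dT1/dT2)
LMTD = (97 - 81) / ln(97/81)
LMTD = 88.76 K


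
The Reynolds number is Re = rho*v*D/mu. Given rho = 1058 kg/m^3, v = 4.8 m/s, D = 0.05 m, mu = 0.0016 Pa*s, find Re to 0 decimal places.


Re = rho * v * D / mu
Re = 1058 * 4.8 * 0.05 / 0.0016
Re = 253.92 / 0.0016
Re = 158700


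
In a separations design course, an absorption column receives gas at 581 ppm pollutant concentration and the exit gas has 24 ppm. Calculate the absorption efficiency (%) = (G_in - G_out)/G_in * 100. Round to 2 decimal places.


Efficiency = (G_in - G_out) / G_in * 100%
Efficiency = (581 - 24) / 581 * 100
Efficiency = 557 / 581 * 100
Efficiency = 95.87%


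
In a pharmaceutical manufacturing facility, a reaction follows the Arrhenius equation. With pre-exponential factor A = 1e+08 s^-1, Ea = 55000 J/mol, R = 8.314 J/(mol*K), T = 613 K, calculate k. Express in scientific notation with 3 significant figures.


k = A * exp(-Ea/(R*T))
k = 1e+08 * exp(-55000 / (8.314 * 613))
k = 1e+08 * exp(-10.791758)
k = 2.06e+03


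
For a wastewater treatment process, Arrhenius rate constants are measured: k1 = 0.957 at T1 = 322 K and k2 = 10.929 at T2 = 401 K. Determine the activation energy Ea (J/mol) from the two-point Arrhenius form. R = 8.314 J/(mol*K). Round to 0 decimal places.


Ea = R * ln(k2/k1) / (1/T1 - 1/T2)
ln(k2/k1) = ln(10.929/0.957) = 2.4353717
1/T1 - 1/T2 = 1/322 - 1/401 = 0.000611824476
Ea = 8.314 * 2.4353717 / 0.000611824476
Ea = 33094 J/mol


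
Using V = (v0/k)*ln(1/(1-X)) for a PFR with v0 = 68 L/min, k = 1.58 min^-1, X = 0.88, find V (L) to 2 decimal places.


V = (v0/k) * ln(1/(1-X))
V = (68/1.58) * ln(1/(1-0.88))
V = 43.037975 * ln(8.333333)
V = 43.037975 * 2.120263
V = 91.25 L


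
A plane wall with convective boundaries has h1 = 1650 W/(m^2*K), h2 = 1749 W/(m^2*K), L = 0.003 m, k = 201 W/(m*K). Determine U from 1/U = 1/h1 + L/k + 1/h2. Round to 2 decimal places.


1/U = 1/h1 + L/k + 1/h2
1/U = 1/1650 + 0.003/201 + 1/1749
1/U = 0.0006060606 + 1.49254e-05 + 0.0005717553
1/U = 0.0011927413
U = 838.40 W/(m^2*K)


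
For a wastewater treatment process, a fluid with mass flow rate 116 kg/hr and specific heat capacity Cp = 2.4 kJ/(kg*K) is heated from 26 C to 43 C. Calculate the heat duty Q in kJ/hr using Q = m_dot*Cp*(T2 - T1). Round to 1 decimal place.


Q = m_dot * Cp * (T2 - T1)
Q = 116 * 2.4 * (43 - 26)
Q = 116 * 2.4 * 17
Q = 4732.8 kJ/hr


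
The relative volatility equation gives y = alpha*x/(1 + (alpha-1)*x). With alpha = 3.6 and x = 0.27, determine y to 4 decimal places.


y = alpha*x / (1 + (alpha-1)*x)
y = 3.6*0.27 / (1 + (3.6-1)*0.27)
y = 0.972 / (1 + 0.702)
y = 0.972 / 1.702
y = 0.5711


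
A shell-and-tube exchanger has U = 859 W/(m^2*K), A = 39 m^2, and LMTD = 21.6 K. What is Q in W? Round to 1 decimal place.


Q = U * A * LMTD
Q = 859 * 39 * 21.6
Q = 723621.6 W


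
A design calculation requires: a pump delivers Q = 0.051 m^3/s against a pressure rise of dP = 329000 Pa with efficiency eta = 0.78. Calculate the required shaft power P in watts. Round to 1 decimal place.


P = Q * dP / eta
P = 0.051 * 329000 / 0.78
P = 16779.0 / 0.78
P = 21511.5 W


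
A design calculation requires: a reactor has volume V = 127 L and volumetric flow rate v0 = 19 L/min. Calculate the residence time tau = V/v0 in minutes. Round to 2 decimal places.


tau = V / v0
tau = 127 / 19
tau = 6.68 min


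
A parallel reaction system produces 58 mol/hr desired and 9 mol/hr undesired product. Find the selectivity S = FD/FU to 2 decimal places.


S = desired product rate / undesired product rate
S = 58 / 9
S = 6.44


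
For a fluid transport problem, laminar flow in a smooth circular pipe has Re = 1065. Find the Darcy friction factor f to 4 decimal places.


f = 64 / Re
f = 64 / 1065
f = 0.0601


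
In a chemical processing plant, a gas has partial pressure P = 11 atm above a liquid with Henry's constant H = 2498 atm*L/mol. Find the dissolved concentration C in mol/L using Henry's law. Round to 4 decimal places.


C = P / H
C = 11 / 2498
C = 0.0044 mol/L


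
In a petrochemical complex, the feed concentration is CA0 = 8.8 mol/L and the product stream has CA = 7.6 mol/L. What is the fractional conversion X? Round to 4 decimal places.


X = (CA0 - CA) / CA0
X = (8.8 - 7.6) / 8.8
X = 1.2 / 8.8
X = 0.1364


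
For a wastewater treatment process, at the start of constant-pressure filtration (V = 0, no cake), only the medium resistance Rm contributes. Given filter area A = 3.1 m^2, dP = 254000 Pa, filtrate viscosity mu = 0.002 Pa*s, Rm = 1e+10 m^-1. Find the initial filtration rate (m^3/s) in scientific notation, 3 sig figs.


rate = A * dP / (mu * Rm)
rate = 3.1 * 254000 / (0.002 * 1e+10)
rate = 787400.0 / 2.000e+07
rate = 3.94e-02 m^3/s


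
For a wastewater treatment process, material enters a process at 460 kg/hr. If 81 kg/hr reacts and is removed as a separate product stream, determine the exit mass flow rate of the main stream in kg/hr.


Steady-state mass balance on the main outlet: F_out = F_in - F_removed
F_out = 460 - 81
F_out = 379 kg/hr


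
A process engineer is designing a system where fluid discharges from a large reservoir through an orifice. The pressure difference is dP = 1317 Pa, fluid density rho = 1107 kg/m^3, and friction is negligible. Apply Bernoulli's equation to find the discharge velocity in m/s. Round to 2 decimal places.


v = sqrt(2*dP/rho)
v = sqrt(2*1317/1107)
v = sqrt(2.379404)
v = 1.54 m/s


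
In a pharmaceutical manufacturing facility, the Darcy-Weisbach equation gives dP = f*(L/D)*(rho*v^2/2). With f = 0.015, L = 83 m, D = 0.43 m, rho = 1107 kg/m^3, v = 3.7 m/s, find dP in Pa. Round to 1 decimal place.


dP = f * (L/D) * (rho*v^2/2)
dP = 0.015 * (83/0.43) * (1107*3.7^2/2)
L/D = 193.02325581
rho*v^2/2 = 1107*13.69/2 = 7577.415
dP = 0.015 * 193.02325581 * 7577.415
dP = 21939.3 Pa


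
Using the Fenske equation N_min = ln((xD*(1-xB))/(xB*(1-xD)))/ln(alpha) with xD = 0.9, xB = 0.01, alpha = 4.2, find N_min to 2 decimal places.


N_min = ln((xD*(1-xB))/(xB*(1-xD))) / ln(alpha)
Numerator inside ln: 0.891 / 0.001 = 891.0
ln(891.0) = 6.792344
ln(alpha) = ln(4.2) = 1.435085
N_min = 6.792344 / 1.435085 = 4.73


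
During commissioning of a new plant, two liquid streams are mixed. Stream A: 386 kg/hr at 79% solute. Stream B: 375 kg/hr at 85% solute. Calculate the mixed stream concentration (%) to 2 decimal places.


Mass balance on solute: F1*x1 + F2*x2 = F3*x3
F3 = F1 + F2 = 386 + 375 = 761 kg/hr
x3 = (F1*x1 + F2*x2)/F3
x3 = (386*0.79 + 375*0.85) / 761
x3 = 81.96%


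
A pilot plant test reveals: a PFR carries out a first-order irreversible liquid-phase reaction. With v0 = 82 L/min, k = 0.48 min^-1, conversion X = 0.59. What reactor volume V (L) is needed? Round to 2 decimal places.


V = (v0/k) * ln(1/(1-X))
V = (82/0.48) * ln(1/(1-0.59))
V = 170.833333 * ln(2.439024)
V = 170.833333 * 0.891598
V = 152.31 L


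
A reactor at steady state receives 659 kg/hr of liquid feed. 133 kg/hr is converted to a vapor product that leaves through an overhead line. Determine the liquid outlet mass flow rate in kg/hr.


Steady-state mass balance on the main outlet: F_out = F_in - F_removed
F_out = 659 - 133
F_out = 526 kg/hr


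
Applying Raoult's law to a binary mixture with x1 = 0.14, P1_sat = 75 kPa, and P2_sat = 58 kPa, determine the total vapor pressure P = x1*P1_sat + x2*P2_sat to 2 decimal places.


P = x1*P1_sat + x2*P2_sat
x2 = 1 - x1 = 1 - 0.14 = 0.86
P = 0.14*75 + 0.86*58
P = 10.5 + 49.88
P = 60.38 kPa


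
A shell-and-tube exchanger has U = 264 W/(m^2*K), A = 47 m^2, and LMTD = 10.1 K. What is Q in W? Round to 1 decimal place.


Q = U * A * LMTD
Q = 264 * 47 * 10.1
Q = 125320.8 W


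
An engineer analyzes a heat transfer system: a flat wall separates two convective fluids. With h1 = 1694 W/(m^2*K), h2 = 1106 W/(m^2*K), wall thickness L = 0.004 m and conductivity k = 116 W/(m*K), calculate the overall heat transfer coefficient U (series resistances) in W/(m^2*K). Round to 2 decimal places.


1/U = 1/h1 + L/k + 1/h2
1/U = 1/1694 + 0.004/116 + 1/1106
1/U = 0.0005903188 + 3.44828e-05 + 0.0009041591
1/U = 0.0015289607
U = 654.04 W/(m^2*K)


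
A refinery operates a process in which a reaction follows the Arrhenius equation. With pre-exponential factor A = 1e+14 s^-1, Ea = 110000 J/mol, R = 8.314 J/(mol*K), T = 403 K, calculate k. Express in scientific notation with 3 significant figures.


k = A * exp(-Ea/(R*T))
k = 1e+14 * exp(-110000 / (8.314 * 403))
k = 1e+14 * exp(-32.830509)
k = 5.52e-01


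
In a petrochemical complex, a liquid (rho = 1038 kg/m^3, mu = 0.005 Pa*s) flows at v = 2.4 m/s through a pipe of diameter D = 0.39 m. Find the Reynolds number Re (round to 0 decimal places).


Re = rho * v * D / mu
Re = 1038 * 2.4 * 0.39 / 0.005
Re = 971.568 / 0.005
Re = 194314


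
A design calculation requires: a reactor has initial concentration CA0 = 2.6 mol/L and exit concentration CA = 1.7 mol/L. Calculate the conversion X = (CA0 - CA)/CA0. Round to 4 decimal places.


X = (CA0 - CA) / CA0
X = (2.6 - 1.7) / 2.6
X = 0.9 / 2.6
X = 0.3462


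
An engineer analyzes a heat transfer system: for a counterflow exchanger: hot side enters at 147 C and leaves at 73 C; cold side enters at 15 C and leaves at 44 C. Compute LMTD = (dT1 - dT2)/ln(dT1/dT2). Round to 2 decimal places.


dT1 = Th_in - Tc_out = 147 - 44 = 103
dT2 = Th_out - Tc_in = 73 - 15 = 58
LMTD = (dT1 - dT2) / ln(dT1/dT2)
LMTD = (103 - 58) / ln(103/58)
LMTD = 78.36 K


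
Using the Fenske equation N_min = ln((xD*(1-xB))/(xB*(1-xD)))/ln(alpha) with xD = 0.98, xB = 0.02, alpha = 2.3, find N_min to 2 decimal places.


N_min = ln((xD*(1-xB))/(xB*(1-xD))) / ln(alpha)
Numerator inside ln: 0.9604 / 0.0004 = 2401.0
ln(2401.0) = 7.783641
ln(alpha) = ln(2.3) = 0.832909
N_min = 7.783641 / 0.832909 = 9.35


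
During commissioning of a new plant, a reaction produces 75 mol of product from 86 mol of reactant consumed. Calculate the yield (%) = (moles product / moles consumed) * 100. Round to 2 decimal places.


Yield = (moles product / moles consumed) * 100%
Yield = (75 / 86) * 100
Yield = 0.8721 * 100
Yield = 87.21%


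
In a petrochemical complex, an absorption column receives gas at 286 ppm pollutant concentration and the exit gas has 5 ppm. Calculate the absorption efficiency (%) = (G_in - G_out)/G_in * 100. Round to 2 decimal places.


Efficiency = (G_in - G_out) / G_in * 100%
Efficiency = (286 - 5) / 286 * 100
Efficiency = 281 / 286 * 100
Efficiency = 98.25%


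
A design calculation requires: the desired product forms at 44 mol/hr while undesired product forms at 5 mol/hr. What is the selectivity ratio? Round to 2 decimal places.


S = desired product rate / undesired product rate
S = 44 / 5
S = 8.80


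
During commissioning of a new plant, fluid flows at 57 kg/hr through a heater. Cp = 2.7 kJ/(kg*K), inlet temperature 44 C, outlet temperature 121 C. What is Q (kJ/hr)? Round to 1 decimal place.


Q = m_dot * Cp * (T2 - T1)
Q = 57 * 2.7 * (121 - 44)
Q = 57 * 2.7 * 77
Q = 11850.3 kJ/hr


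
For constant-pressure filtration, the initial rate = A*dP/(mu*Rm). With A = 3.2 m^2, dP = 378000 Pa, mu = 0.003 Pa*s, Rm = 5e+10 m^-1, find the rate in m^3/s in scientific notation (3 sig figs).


rate = A * dP / (mu * Rm)
rate = 3.2 * 378000 / (0.003 * 5e+10)
rate = 1209600.0 / 1.500e+08
rate = 8.06e-03 m^3/s


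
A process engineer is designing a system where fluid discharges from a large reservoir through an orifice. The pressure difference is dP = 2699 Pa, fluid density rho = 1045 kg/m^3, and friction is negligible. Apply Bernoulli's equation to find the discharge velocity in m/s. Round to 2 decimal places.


v = sqrt(2*dP/rho)
v = sqrt(2*2699/1045)
v = sqrt(5.16555)
v = 2.27 m/s


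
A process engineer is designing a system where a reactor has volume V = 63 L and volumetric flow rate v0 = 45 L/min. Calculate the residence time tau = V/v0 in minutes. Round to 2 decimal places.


tau = V / v0
tau = 63 / 45
tau = 1.40 min


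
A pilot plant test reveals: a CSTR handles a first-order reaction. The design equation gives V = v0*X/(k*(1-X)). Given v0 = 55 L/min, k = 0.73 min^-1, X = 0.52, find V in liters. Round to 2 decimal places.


V = v0 * X / (k * (1 - X))
V = 55 * 0.52 / (0.73 * (1 - 0.52))
V = 28.6 / (0.73 * 0.48)
V = 28.6 / 0.3504
V = 81.62 L


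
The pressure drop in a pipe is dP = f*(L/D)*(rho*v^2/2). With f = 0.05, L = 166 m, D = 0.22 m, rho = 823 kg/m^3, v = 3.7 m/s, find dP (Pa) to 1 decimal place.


dP = f * (L/D) * (rho*v^2/2)
dP = 0.05 * (166/0.22) * (823*3.7^2/2)
L/D = 754.54545455
rho*v^2/2 = 823*13.69/2 = 5633.435
dP = 0.05 * 754.54545455 * 5633.435
dP = 212534.1 Pa


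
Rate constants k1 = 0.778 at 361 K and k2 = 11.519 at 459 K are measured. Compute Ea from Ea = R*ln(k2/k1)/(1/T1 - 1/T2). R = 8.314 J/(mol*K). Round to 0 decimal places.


Ea = R * ln(k2/k1) / (1/T1 - 1/T2)
ln(k2/k1) = ln(11.519/0.778) = 2.6950266
1/T1 - 1/T2 = 1/361 - 1/459 = 0.000591433865
Ea = 8.314 * 2.6950266 / 0.000591433865
Ea = 37885 J/mol


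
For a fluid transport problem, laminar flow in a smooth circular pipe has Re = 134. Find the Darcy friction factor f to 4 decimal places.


f = 64 / Re
f = 64 / 134
f = 0.4776


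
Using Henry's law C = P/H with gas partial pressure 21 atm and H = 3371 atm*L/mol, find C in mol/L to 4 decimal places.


C = P / H
C = 21 / 3371
C = 0.0062 mol/L


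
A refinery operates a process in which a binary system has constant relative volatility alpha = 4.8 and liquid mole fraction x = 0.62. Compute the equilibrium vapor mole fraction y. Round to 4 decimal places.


y = alpha*x / (1 + (alpha-1)*x)
y = 4.8*0.62 / (1 + (4.8-1)*0.62)
y = 2.976 / (1 + 2.356)
y = 2.976 / 3.356
y = 0.8868


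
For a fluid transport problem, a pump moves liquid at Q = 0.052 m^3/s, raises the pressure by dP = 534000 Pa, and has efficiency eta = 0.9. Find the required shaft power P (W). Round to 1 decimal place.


P = Q * dP / eta
P = 0.052 * 534000 / 0.9
P = 27768.0 / 0.9
P = 30853.3 W


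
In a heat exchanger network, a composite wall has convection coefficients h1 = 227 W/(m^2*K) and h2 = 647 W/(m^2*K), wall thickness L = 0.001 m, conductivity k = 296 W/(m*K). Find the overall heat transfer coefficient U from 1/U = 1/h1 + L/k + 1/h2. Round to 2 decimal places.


1/U = 1/h1 + L/k + 1/h2
1/U = 1/227 + 0.001/296 + 1/647
1/U = 0.0044052863 + 3.3784e-06 + 0.0015455951
1/U = 0.0059542598
U = 167.95 W/(m^2*K)


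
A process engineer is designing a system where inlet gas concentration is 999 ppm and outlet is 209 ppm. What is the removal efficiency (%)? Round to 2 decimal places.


Efficiency = (G_in - G_out) / G_in * 100%
Efficiency = (999 - 209) / 999 * 100
Efficiency = 790 / 999 * 100
Efficiency = 79.08%


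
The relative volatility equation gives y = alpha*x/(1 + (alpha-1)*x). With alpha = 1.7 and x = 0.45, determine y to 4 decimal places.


y = alpha*x / (1 + (alpha-1)*x)
y = 1.7*0.45 / (1 + (1.7-1)*0.45)
y = 0.765 / (1 + 0.315)
y = 0.765 / 1.315
y = 0.5817


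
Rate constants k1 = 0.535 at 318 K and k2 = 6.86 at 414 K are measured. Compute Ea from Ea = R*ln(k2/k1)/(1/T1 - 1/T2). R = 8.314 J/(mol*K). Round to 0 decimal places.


Ea = R * ln(k2/k1) / (1/T1 - 1/T2)
ln(k2/k1) = ln(6.86/0.535) = 2.551196
1/T1 - 1/T2 = 1/318 - 1/414 = 0.000729195151
Ea = 8.314 * 2.551196 / 0.000729195151
Ea = 29088 J/mol


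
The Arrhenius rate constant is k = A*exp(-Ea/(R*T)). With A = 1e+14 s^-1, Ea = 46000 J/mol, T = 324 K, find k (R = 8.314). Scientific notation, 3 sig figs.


k = A * exp(-Ea/(R*T))
k = 1e+14 * exp(-46000 / (8.314 * 324))
k = 1e+14 * exp(-17.076655)
k = 3.83e+06


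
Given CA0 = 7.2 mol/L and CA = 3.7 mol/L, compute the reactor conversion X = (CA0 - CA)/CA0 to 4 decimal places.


X = (CA0 - CA) / CA0
X = (7.2 - 3.7) / 7.2
X = 3.5 / 7.2
X = 0.4861


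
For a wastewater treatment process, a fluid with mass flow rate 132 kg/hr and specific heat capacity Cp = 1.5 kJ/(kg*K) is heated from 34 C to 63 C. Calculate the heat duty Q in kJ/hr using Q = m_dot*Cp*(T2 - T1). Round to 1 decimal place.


Q = m_dot * Cp * (T2 - T1)
Q = 132 * 1.5 * (63 - 34)
Q = 132 * 1.5 * 29
Q = 5742.0 kJ/hr


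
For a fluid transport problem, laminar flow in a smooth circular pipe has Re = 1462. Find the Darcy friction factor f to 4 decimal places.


f = 64 / Re
f = 64 / 1462
f = 0.0438


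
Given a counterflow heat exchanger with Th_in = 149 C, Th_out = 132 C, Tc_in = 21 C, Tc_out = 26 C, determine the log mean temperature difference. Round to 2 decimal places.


dT1 = Th_in - Tc_out = 149 - 26 = 123
dT2 = Th_out - Tc_in = 132 - 21 = 111
LMTD = (dT1 - dT2) / ln(dT1/dT2)
LMTD = (123 - 111) / ln(123/111)
LMTD = 116.90 K


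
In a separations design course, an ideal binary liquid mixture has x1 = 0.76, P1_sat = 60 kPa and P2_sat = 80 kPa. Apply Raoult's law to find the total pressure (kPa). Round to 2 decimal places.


P = x1*P1_sat + x2*P2_sat
x2 = 1 - x1 = 1 - 0.76 = 0.24
P = 0.76*60 + 0.24*80
P = 45.6 + 19.2
P = 64.80 kPa


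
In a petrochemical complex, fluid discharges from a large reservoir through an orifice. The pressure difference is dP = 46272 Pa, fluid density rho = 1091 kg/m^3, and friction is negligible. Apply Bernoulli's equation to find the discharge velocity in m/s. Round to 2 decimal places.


v = sqrt(2*dP/rho)
v = sqrt(2*46272/1091)
v = sqrt(84.824931)
v = 9.21 m/s


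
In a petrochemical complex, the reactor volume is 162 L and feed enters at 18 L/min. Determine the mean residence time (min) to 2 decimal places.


tau = V / v0
tau = 162 / 18
tau = 9.00 min


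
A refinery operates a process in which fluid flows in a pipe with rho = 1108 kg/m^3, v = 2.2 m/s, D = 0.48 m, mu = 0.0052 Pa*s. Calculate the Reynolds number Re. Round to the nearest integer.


Re = rho * v * D / mu
Re = 1108 * 2.2 * 0.48 / 0.0052
Re = 1170.048 / 0.0052
Re = 225009


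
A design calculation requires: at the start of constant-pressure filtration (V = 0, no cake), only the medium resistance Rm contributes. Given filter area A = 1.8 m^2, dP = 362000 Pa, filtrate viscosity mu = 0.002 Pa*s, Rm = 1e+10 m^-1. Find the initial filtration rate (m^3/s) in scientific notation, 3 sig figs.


rate = A * dP / (mu * Rm)
rate = 1.8 * 362000 / (0.002 * 1e+10)
rate = 651600.0 / 2.000e+07
rate = 3.26e-02 m^3/s


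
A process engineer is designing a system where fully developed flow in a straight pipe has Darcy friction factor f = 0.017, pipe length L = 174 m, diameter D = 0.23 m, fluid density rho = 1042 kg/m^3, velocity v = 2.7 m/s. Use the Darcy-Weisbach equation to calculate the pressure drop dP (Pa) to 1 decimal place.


dP = f * (L/D) * (rho*v^2/2)
dP = 0.017 * (174/0.23) * (1042*2.7^2/2)
L/D = 756.52173913
rho*v^2/2 = 1042*7.29/2 = 3798.09
dP = 0.017 * 756.52173913 * 3798.09
dP = 48846.7 Pa


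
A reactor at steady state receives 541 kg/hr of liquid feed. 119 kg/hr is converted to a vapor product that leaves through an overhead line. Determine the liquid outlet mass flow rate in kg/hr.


Steady-state mass balance on the main outlet: F_out = F_in - F_removed
F_out = 541 - 119
F_out = 422 kg/hr


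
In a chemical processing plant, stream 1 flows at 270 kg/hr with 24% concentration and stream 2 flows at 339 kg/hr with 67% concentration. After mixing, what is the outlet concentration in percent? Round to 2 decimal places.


Mass balance on solute: F1*x1 + F2*x2 = F3*x3
F3 = F1 + F2 = 270 + 339 = 609 kg/hr
x3 = (F1*x1 + F2*x2)/F3
x3 = (270*0.24 + 339*0.67) / 609
x3 = 47.94%


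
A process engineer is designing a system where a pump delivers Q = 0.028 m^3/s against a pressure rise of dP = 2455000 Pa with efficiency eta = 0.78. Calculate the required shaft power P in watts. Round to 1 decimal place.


P = Q * dP / eta
P = 0.028 * 2455000 / 0.78
P = 68740.0 / 0.78
P = 88128.2 W


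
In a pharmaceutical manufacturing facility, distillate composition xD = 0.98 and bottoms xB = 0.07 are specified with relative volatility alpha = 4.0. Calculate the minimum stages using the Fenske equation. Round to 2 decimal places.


N_min = ln((xD*(1-xB))/(xB*(1-xD))) / ln(alpha)
Numerator inside ln: 0.9114 / 0.0014 = 651.0
ln(651.0) = 6.47851
ln(alpha) = ln(4.0) = 1.386294
N_min = 6.47851 / 1.386294 = 4.67


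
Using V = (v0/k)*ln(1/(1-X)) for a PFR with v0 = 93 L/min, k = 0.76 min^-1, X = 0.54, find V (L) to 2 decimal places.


V = (v0/k) * ln(1/(1-X))
V = (93/0.76) * ln(1/(1-0.54))
V = 122.368421 * ln(2.173913)
V = 122.368421 * 0.776529
V = 95.02 L


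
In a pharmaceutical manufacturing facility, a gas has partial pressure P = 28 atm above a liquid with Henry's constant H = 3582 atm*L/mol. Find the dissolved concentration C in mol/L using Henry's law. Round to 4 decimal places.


C = P / H
C = 28 / 3582
C = 0.0078 mol/L


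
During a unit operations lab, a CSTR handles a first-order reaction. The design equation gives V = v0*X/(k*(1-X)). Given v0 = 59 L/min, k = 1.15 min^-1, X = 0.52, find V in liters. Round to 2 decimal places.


V = v0 * X / (k * (1 - X))
V = 59 * 0.52 / (1.15 * (1 - 0.52))
V = 30.68 / (1.15 * 0.48)
V = 30.68 / 0.552
V = 55.58 L


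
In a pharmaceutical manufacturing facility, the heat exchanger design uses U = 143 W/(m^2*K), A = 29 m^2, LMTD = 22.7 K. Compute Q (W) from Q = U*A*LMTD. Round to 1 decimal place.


Q = U * A * LMTD
Q = 143 * 29 * 22.7
Q = 94136.9 W


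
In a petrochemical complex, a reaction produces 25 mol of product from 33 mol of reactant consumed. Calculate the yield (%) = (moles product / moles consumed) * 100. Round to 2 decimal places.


Yield = (moles product / moles consumed) * 100%
Yield = (25 / 33) * 100
Yield = 0.7576 * 100
Yield = 75.76%


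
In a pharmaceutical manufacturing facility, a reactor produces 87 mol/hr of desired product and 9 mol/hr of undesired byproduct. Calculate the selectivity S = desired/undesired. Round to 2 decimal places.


S = desired product rate / undesired product rate
S = 87 / 9
S = 9.67


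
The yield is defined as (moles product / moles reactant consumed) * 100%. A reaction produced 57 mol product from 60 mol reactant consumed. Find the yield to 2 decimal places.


Yield = (moles product / moles consumed) * 100%
Yield = (57 / 60) * 100
Yield = 0.95 * 100
Yield = 95.00%


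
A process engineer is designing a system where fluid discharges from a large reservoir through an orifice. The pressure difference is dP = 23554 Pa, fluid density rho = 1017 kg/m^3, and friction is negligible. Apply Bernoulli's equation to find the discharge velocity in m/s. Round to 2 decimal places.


v = sqrt(2*dP/rho)
v = sqrt(2*23554/1017)
v = sqrt(46.320551)
v = 6.81 m/s


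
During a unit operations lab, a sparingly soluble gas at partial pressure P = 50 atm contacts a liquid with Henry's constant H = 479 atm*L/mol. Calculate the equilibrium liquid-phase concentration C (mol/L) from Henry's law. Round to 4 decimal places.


C = P / H
C = 50 / 479
C = 0.1044 mol/L


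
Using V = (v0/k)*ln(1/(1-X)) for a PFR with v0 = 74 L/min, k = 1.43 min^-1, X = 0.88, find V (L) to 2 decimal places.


V = (v0/k) * ln(1/(1-X))
V = (74/1.43) * ln(1/(1-0.88))
V = 51.748252 * ln(8.333333)
V = 51.748252 * 2.120263
V = 109.72 L


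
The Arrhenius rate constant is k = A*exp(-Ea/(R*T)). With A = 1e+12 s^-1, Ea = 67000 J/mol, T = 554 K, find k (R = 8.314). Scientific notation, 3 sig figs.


k = A * exp(-Ea/(R*T))
k = 1e+12 * exp(-67000 / (8.314 * 554))
k = 1e+12 * exp(-14.546383)
k = 4.81e+05


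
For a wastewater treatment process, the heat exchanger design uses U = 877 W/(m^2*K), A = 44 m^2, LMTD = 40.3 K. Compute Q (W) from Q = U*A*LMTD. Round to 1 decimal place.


Q = U * A * LMTD
Q = 877 * 44 * 40.3
Q = 1555096.4 W


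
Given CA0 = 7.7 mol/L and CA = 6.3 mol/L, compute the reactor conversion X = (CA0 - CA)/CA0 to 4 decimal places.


X = (CA0 - CA) / CA0
X = (7.7 - 6.3) / 7.7
X = 1.4 / 7.7
X = 0.1818


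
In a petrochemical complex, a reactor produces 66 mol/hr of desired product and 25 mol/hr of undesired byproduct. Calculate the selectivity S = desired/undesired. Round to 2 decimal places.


S = desired product rate / undesired product rate
S = 66 / 25
S = 2.64


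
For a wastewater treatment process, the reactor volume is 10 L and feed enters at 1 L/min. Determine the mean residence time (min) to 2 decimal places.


tau = V / v0
tau = 10 / 1
tau = 10.00 min


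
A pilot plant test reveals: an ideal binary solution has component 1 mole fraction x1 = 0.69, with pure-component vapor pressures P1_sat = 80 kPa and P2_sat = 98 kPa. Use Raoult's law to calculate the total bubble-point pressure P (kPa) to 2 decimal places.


P = x1*P1_sat + x2*P2_sat
x2 = 1 - x1 = 1 - 0.69 = 0.31
P = 0.69*80 + 0.31*98
P = 55.2 + 30.38
P = 85.58 kPa


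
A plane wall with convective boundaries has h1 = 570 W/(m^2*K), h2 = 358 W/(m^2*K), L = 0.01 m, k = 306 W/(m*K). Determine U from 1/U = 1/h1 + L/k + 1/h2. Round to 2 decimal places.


1/U = 1/h1 + L/k + 1/h2
1/U = 1/570 + 0.01/306 + 1/358
1/U = 0.001754386 + 3.26797e-05 + 0.0027932961
1/U = 0.0045803618
U = 218.32 W/(m^2*K)


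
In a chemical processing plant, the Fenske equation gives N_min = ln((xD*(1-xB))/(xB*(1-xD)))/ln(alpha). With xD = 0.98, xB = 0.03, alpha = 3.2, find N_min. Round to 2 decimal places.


N_min = ln((xD*(1-xB))/(xB*(1-xD))) / ln(alpha)
Numerator inside ln: 0.9506 / 0.0006 = 1584.333333
ln(1584.333333) = 7.367919
ln(alpha) = ln(3.2) = 1.163151
N_min = 7.367919 / 1.163151 = 6.33


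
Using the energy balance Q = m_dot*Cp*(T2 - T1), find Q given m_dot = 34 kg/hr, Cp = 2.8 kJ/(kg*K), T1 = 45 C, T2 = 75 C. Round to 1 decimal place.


Q = m_dot * Cp * (T2 - T1)
Q = 34 * 2.8 * (75 - 45)
Q = 34 * 2.8 * 30
Q = 2856.0 kJ/hr


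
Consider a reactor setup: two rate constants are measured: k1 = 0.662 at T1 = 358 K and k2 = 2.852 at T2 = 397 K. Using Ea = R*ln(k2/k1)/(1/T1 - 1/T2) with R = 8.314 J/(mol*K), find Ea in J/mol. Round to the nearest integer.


Ea = R * ln(k2/k1) / (1/T1 - 1/T2)
ln(k2/k1) = ln(2.852/0.662) = 1.4605102
1/T1 - 1/T2 = 1/358 - 1/397 = 0.000274404402
Ea = 8.314 * 1.4605102 / 0.000274404402
Ea = 44251 J/mol


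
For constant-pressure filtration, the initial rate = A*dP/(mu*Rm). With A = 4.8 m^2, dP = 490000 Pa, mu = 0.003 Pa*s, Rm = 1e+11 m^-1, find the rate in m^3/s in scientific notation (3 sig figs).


rate = A * dP / (mu * Rm)
rate = 4.8 * 490000 / (0.003 * 1e+11)
rate = 2352000.0 / 3.000e+08
rate = 7.84e-03 m^3/s


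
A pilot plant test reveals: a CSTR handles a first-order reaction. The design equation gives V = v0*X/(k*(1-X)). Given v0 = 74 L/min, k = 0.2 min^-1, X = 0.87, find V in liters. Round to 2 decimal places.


V = v0 * X / (k * (1 - X))
V = 74 * 0.87 / (0.2 * (1 - 0.87))
V = 64.38 / (0.2 * 0.13)
V = 64.38 / 0.026
V = 2476.15 L


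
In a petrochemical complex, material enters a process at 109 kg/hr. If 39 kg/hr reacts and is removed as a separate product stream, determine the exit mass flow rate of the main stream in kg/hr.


Steady-state mass balance on the main outlet: F_out = F_in - F_removed
F_out = 109 - 39
F_out = 70 kg/hr


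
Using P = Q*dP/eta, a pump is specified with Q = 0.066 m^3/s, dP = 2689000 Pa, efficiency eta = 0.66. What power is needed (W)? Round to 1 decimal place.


P = Q * dP / eta
P = 0.066 * 2689000 / 0.66
P = 177474.0 / 0.66
P = 268900.0 W


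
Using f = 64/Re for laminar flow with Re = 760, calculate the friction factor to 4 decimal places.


f = 64 / Re
f = 64 / 760
f = 0.0842


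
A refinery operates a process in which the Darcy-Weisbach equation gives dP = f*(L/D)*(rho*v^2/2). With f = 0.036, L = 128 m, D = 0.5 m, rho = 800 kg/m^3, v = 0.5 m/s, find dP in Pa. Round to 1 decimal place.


dP = f * (L/D) * (rho*v^2/2)
dP = 0.036 * (128/0.5) * (800*0.5^2/2)
L/D = 256.0
rho*v^2/2 = 800*0.25/2 = 100.0
dP = 0.036 * 256.0 * 100.0
dP = 921.6 Pa


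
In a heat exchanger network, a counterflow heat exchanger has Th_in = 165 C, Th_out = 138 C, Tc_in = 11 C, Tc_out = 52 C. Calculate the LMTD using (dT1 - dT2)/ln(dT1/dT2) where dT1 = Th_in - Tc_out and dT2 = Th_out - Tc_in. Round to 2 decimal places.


dT1 = Th_in - Tc_out = 165 - 52 = 113
dT2 = Th_out - Tc_in = 138 - 11 = 127
LMTD = (dT1 - dT2) / ln(dT1/dT2)
LMTD = (113 - 127) / ln(113/127)
LMTD = 119.86 K


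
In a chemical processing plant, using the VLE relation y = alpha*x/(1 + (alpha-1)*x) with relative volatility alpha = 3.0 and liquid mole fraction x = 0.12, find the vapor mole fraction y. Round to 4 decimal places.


y = alpha*x / (1 + (alpha-1)*x)
y = 3.0*0.12 / (1 + (3.0-1)*0.12)
y = 0.36 / (1 + 0.24)
y = 0.36 / 1.24
y = 0.2903


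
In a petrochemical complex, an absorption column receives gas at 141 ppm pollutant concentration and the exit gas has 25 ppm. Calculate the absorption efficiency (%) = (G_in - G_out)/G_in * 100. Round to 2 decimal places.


Efficiency = (G_in - G_out) / G_in * 100%
Efficiency = (141 - 25) / 141 * 100
Efficiency = 116 / 141 * 100
Efficiency = 82.27%


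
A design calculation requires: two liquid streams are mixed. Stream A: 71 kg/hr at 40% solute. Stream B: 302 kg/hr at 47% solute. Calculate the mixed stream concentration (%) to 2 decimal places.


Mass balance on solute: F1*x1 + F2*x2 = F3*x3
F3 = F1 + F2 = 71 + 302 = 373 kg/hr
x3 = (F1*x1 + F2*x2)/F3
x3 = (71*0.4 + 302*0.47) / 373
x3 = 45.67%


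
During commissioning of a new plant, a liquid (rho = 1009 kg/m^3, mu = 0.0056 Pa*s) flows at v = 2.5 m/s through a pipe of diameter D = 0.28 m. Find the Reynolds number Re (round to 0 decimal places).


Re = rho * v * D / mu
Re = 1009 * 2.5 * 0.28 / 0.0056
Re = 706.3 / 0.0056
Re = 126125


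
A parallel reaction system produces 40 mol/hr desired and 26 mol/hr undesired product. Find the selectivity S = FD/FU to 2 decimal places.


S = desired product rate / undesired product rate
S = 40 / 26
S = 1.54


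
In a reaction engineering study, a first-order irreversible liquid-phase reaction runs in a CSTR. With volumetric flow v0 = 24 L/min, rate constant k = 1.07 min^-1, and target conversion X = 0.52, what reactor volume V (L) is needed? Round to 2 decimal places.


V = v0 * X / (k * (1 - X))
V = 24 * 0.52 / (1.07 * (1 - 0.52))
V = 12.48 / (1.07 * 0.48)
V = 12.48 / 0.5136
V = 24.30 L


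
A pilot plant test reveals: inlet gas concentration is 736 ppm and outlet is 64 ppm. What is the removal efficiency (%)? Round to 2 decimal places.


Efficiency = (G_in - G_out) / G_in * 100%
Efficiency = (736 - 64) / 736 * 100
Efficiency = 672 / 736 * 100
Efficiency = 91.30%


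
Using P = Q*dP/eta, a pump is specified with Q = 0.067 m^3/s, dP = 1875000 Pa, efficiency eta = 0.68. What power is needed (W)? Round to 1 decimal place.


P = Q * dP / eta
P = 0.067 * 1875000 / 0.68
P = 125625.0 / 0.68
P = 184742.6 W


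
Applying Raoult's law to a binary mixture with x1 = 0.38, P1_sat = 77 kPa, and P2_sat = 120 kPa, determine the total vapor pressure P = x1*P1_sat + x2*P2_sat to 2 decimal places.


P = x1*P1_sat + x2*P2_sat
x2 = 1 - x1 = 1 - 0.38 = 0.62
P = 0.38*77 + 0.62*120
P = 29.26 + 74.4
P = 103.66 kPa


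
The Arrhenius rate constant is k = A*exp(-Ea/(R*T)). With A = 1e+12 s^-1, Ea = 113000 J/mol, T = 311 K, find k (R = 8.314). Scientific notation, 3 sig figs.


k = A * exp(-Ea/(R*T))
k = 1e+12 * exp(-113000 / (8.314 * 311))
k = 1e+12 * exp(-43.702676)
k = 1.05e-07


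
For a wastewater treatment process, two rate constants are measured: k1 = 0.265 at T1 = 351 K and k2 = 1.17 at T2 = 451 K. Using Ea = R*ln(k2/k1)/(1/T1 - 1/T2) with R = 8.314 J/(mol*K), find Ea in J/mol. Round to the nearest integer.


Ea = R * ln(k2/k1) / (1/T1 - 1/T2)
ln(k2/k1) = ln(1.17/0.265) = 1.4850292
1/T1 - 1/T2 = 1/351 - 1/451 = 0.000631707949
Ea = 8.314 * 1.4850292 / 0.000631707949
Ea = 19545 J/mol


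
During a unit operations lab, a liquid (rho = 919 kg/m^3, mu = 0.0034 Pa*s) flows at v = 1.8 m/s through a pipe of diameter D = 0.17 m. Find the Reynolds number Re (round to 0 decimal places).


Re = rho * v * D / mu
Re = 919 * 1.8 * 0.17 / 0.0034
Re = 281.214 / 0.0034
Re = 82710


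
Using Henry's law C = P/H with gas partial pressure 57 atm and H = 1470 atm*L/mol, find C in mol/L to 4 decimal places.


C = P / H
C = 57 / 1470
C = 0.0388 mol/L


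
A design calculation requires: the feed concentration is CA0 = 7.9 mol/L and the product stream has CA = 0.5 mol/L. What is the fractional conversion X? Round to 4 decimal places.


X = (CA0 - CA) / CA0
X = (7.9 - 0.5) / 7.9
X = 7.4 / 7.9
X = 0.9367


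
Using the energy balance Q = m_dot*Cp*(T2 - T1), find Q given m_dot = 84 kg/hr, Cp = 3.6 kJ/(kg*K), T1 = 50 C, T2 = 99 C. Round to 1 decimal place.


Q = m_dot * Cp * (T2 - T1)
Q = 84 * 3.6 * (99 - 50)
Q = 84 * 3.6 * 49
Q = 14817.6 kJ/hr


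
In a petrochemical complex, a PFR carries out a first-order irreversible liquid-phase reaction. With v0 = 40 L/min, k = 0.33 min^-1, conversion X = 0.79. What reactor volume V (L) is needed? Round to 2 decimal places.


V = (v0/k) * ln(1/(1-X))
V = (40/0.33) * ln(1/(1-0.79))
V = 121.212121 * ln(4.761905)
V = 121.212121 * 1.560648
V = 189.17 L


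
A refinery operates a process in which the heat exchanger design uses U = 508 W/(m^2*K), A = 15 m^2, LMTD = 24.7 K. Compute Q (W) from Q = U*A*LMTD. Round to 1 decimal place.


Q = U * A * LMTD
Q = 508 * 15 * 24.7
Q = 188214.0 W


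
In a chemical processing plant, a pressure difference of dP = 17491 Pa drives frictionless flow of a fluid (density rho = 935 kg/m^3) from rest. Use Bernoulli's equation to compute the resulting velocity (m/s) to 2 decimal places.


v = sqrt(2*dP/rho)
v = sqrt(2*17491/935)
v = sqrt(37.413904)
v = 6.12 m/s


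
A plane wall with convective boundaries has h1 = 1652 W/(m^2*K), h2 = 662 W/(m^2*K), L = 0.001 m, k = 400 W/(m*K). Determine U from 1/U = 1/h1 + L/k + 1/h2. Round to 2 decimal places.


1/U = 1/h1 + L/k + 1/h2
1/U = 1/1652 + 0.001/400 + 1/662
1/U = 0.0006053269 + 2.5e-06 + 0.001510574
1/U = 0.0021184009
U = 472.05 W/(m^2*K)


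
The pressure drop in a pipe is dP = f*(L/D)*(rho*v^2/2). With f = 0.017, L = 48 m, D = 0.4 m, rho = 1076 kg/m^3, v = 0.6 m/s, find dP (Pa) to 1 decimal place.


dP = f * (L/D) * (rho*v^2/2)
dP = 0.017 * (48/0.4) * (1076*0.6^2/2)
L/D = 120.0
rho*v^2/2 = 1076*0.36/2 = 193.68
dP = 0.017 * 120.0 * 193.68
dP = 395.1 Pa


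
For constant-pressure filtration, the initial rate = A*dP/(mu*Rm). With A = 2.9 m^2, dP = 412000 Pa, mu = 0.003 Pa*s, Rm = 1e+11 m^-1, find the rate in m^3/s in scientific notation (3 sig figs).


rate = A * dP / (mu * Rm)
rate = 2.9 * 412000 / (0.003 * 1e+11)
rate = 1194800.0 / 3.000e+08
rate = 3.98e-03 m^3/s


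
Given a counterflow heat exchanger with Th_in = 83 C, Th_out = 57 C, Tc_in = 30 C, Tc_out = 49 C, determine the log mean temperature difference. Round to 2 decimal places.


dT1 = Th_in - Tc_out = 83 - 49 = 34
dT2 = Th_out - Tc_in = 57 - 30 = 27
LMTD = (dT1 - dT2) / ln(dT1/dT2)
LMTD = (34 - 27) / ln(34/27)
LMTD = 30.37 K


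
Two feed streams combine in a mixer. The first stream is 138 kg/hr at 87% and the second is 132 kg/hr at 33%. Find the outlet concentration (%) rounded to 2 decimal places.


Mass balance on solute: F1*x1 + F2*x2 = F3*x3
F3 = F1 + F2 = 138 + 132 = 270 kg/hr
x3 = (F1*x1 + F2*x2)/F3
x3 = (138*0.87 + 132*0.33) / 270
x3 = 60.60%


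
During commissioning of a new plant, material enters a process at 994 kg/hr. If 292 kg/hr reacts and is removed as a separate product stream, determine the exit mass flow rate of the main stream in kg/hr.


Steady-state mass balance on the main outlet: F_out = F_in - F_removed
F_out = 994 - 292
F_out = 702 kg/hr
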